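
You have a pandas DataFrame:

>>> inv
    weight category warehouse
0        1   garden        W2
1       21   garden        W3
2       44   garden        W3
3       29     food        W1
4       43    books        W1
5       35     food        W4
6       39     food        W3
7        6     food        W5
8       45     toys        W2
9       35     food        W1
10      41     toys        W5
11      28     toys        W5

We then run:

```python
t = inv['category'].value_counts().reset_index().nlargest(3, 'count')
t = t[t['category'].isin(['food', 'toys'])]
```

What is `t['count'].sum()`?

8

value_counts of category:
category
food      5
garden    3
toys      3
books     1
Name: count, dtype: int64
reset_index():
  category  count
0     food      5
1   garden      3
2     toys      3
3    books      1
take 3 rows with largest count:
  category  count
0     food      5
1   garden      3
2     toys      3
filter rows where category in ['food', 'toys']:
  category  count
0     food      5
2     toys      3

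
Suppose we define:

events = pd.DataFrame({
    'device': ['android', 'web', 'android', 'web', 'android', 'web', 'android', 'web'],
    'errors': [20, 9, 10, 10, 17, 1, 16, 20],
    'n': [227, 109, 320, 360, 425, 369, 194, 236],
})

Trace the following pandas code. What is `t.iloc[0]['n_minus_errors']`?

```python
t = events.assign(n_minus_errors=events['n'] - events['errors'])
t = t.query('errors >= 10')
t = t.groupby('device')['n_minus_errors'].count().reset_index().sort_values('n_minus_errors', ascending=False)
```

4

add column n_minus_errors = events['n'] - events['errors']:
    device  errors    n  n_minus_errors
0  android      20  227             207
1      web       9  109             100
2  android      10  320             310
3      web      10  360             350
4  android      17  425             408
5      web       1  369             368
6  android      16  194             178
7      web      20  236             216
filter rows where errors >= 10:
    device  errors    n  n_minus_errors
0  android      20  227             207
2  android      10  320             310
3      web      10  360             350
4  android      17  425             408
6  android      16  194             178
7      web      20  236             216
group by device, count of n_minus_errors:
device
android    4
web        2
Name: n_minus_errors, dtype: int64
reset_index():
    device  n_minus_errors
0  android               4
1      web               2
sort by n_minus_errors descending:
    device  n_minus_errors
0  android               4
1      web               2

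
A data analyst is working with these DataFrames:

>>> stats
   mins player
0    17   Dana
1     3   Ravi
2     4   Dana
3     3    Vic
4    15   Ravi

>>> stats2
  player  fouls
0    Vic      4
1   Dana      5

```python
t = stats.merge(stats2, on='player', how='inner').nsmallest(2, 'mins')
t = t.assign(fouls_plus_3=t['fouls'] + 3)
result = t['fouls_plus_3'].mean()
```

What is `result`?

merge on 'player' (how='inner') → 3 rows:
   mins player  fouls
0    17   Dana      5
1     4   Dana      5
2     3    Vic      4
take 2 rows with smallest mins:
   mins player  fouls
2     3    Vic      4
1     4   Dana      5
add column fouls_plus_3 = t['fouls'] + 3:
   mins player  fouls  fouls_plus_3
2     3    Vic      4             7
1     4   Dana      5             8
Taking the mean of column 'fouls_plus_3' gives 7.5.

7.5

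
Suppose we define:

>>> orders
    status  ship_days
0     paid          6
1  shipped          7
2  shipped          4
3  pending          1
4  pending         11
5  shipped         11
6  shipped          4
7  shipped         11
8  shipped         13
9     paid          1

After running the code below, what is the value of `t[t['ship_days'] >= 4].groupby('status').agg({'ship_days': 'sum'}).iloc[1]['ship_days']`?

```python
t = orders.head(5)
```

11

take first 5 rows:
    status  ship_days
0     paid          6
1  shipped          7
2  shipped          4
3  pending          1
4  pending         11
filter rows where ship_days >= 4:
    status  ship_days
0     paid          6
1  shipped          7
2  shipped          4
4  pending         11
group by status, sum of ship_days:
         ship_days
status            
paid             6
pending         11
shipped         11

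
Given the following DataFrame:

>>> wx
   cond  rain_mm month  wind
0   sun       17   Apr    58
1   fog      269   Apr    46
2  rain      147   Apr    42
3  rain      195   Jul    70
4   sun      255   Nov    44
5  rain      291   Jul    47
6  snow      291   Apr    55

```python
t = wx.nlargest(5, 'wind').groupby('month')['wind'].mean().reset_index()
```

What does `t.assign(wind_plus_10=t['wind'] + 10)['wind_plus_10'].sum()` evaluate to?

take 5 rows with largest wind:
   cond  rain_mm month  wind
3  rain      195   Jul    70
0   sun       17   Apr    58
6  snow      291   Apr    55
5  rain      291   Jul    47
1   fog      269   Apr    46
group by month, mean of wind:
month
Apr    53.0
Jul    58.5
Name: wind, dtype: float64
reset_index():
  month  wind
0   Apr  53.0
1   Jul  58.5
add column wind_plus_10 = t['wind'] + 10:
  month  wind  wind_plus_10
0   Apr  53.0          63.0
1   Jul  58.5          68.5

131.5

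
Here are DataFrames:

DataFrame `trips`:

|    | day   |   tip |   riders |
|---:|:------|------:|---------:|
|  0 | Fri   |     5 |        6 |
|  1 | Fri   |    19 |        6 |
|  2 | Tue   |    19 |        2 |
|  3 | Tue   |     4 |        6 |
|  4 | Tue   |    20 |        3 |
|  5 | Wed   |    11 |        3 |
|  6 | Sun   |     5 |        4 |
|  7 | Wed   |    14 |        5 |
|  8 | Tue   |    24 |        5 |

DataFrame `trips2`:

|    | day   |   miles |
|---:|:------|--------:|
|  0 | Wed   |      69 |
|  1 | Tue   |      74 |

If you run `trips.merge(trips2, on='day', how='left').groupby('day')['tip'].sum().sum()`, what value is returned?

merge on 'day' (how='left') → 9 rows:
   day  tip  riders  miles
0  Fri    5       6    NaN
1  Fri   19       6    NaN
2  Tue   19       2   74.0
3  Tue    4       6   74.0
4  Tue   20       3   74.0
5  Wed   11       3   69.0
6  Sun    5       4    NaN
7  Wed   14       5   69.0
8  Tue   24       5   74.0
group by day, sum of tip:
day
Fri    24
Sun     5
Tue    67
Wed    25
Name: tip, dtype: int64
Reading off the sum of the resulting series, we get 121.

121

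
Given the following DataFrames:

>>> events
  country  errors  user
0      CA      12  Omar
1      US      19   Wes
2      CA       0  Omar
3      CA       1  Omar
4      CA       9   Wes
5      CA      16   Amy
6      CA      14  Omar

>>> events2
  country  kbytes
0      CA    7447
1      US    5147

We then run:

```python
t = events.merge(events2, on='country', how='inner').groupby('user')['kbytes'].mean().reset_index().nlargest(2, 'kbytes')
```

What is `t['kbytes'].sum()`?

14894.0

merge on 'country' (how='inner') → 7 rows:
  country  errors  user  kbytes
0      CA      12  Omar    7447
1      US      19   Wes    5147
2      CA       0  Omar    7447
3      CA       1  Omar    7447
4      CA       9   Wes    7447
5      CA      16   Amy    7447
6      CA      14  Omar    7447
group by user, mean of kbytes:
user
Amy     7447.0
Omar    7447.0
Wes     6297.0
Name: kbytes, dtype: float64
reset_index():
   user  kbytes
0   Amy  7447.0
1  Omar  7447.0
2   Wes  6297.0
take 2 rows with largest kbytes:
   user  kbytes
0   Amy  7447.0
1  Omar  7447.0
So sum() = 14894.0.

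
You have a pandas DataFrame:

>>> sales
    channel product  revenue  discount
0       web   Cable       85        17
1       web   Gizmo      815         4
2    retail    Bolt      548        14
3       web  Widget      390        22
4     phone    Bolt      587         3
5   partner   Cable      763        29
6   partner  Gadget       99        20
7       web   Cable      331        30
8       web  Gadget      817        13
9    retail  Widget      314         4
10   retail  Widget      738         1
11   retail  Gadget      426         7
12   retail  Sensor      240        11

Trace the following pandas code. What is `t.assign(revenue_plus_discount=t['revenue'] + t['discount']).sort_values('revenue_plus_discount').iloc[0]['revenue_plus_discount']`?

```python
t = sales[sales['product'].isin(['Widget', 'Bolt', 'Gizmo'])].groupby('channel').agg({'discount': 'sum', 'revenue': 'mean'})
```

552.333333333

filter rows where product in ['Widget', 'Bolt', 'Gizmo']:
   channel product  revenue  discount
1      web   Gizmo      815         4
2   retail    Bolt      548        14
3      web  Widget      390        22
4    phone    Bolt      587         3
9   retail  Widget      314         4
10  retail  Widget      738         1
group by channel: sum(discount), mean(revenue):
         discount     revenue
channel                      
phone           3  587.000000
retail         19  533.333333
web            26  602.500000
add column revenue_plus_discount = t['revenue'] + t['discount']:
         discount     revenue  revenue_plus_discount
channel                                             
phone           3  587.000000             590.000000
retail         19  533.333333             552.333333
web            26  602.500000             628.500000
sort by revenue_plus_discount:
         discount     revenue  revenue_plus_discount
channel                                             
retail         19  533.333333             552.333333
phone           3  587.000000             590.000000
web            26  602.500000             628.500000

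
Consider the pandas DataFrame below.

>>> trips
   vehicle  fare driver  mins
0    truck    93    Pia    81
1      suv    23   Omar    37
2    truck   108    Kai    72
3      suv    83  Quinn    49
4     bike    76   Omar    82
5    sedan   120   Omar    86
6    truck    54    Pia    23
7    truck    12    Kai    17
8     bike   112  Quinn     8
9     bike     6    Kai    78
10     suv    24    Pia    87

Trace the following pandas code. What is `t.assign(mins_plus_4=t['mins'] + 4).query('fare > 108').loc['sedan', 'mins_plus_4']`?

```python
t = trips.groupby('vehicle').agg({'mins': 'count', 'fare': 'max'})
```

group by vehicle: count(mins), max(fare):
         mins  fare
vehicle            
bike        3   112
sedan       1   120
suv         3    83
truck       4   108
add column mins_plus_4 = t['mins'] + 4:
         mins  fare  mins_plus_4
vehicle                         
bike        3   112            7
sedan       1   120            5
suv         3    83            7
truck       4   108            8
filter rows where fare > 108:
         mins  fare  mins_plus_4
vehicle                         
bike        3   112            7
sedan       1   120            5
Then the value at row 'sedan', column 'mins_plus_4': 5

5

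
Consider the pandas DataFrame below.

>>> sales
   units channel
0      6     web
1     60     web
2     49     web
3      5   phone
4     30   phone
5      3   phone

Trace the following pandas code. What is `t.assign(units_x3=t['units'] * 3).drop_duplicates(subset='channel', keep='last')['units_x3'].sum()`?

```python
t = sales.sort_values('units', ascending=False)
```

sort by units descending:
   units channel
1     60     web
2     49     web
4     30   phone
0      6     web
3      5   phone
5      3   phone
add column units_x3 = t['units'] * 3:
   units channel  units_x3
1     60     web       180
2     49     web       147
4     30   phone        90
0      6     web        18
3      5   phone        15
5      3   phone         9
drop duplicate channel (keep=last):
   units channel  units_x3
0      6     web        18
5      3   phone         9
Hence 27.

27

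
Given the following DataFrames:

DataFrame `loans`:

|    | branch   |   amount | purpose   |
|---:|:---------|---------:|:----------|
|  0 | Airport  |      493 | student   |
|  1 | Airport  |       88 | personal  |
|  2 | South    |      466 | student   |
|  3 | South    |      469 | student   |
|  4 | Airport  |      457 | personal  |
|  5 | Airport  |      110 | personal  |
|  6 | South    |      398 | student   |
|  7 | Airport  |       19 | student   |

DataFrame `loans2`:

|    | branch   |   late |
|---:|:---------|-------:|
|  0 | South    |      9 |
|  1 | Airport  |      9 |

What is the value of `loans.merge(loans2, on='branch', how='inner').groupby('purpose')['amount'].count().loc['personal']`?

3

merge on 'branch' (how='inner') → 8 rows:
    branch  amount   purpose  late
0  Airport     493   student     9
1  Airport      88  personal     9
2    South     466   student     9
3    South     469   student     9
4  Airport     457  personal     9
5  Airport     110  personal     9
6    South     398   student     9
7  Airport      19   student     9
group by purpose, count of amount:
purpose
personal    3
student     5
Name: amount, dtype: int64
Hence 3.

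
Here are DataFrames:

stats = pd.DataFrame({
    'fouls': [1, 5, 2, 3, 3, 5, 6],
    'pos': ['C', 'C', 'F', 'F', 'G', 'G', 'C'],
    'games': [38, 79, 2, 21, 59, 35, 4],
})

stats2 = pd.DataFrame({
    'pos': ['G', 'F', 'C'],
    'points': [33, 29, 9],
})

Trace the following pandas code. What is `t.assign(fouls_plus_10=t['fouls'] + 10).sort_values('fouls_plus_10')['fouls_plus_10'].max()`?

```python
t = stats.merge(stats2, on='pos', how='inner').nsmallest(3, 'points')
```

merge on 'pos' (how='inner') → 7 rows:
   fouls pos  games  points
0      1   C     38       9
1      5   C     79       9
2      2   F      2      29
3      3   F     21      29
4      3   G     59      33
5      5   G     35      33
6      6   C      4       9
take 3 rows with smallest points:
   fouls pos  games  points
0      1   C     38       9
1      5   C     79       9
6      6   C      4       9
add column fouls_plus_10 = t['fouls'] + 10:
   fouls pos  games  points  fouls_plus_10
0      1   C     38       9             11
1      5   C     79       9             15
6      6   C      4       9             16
sort by fouls_plus_10:
   fouls pos  games  points  fouls_plus_10
0      1   C     38       9             11
1      5   C     79       9             15
6      6   C      4       9             16
The max of column 'fouls_plus_10' is 16.

16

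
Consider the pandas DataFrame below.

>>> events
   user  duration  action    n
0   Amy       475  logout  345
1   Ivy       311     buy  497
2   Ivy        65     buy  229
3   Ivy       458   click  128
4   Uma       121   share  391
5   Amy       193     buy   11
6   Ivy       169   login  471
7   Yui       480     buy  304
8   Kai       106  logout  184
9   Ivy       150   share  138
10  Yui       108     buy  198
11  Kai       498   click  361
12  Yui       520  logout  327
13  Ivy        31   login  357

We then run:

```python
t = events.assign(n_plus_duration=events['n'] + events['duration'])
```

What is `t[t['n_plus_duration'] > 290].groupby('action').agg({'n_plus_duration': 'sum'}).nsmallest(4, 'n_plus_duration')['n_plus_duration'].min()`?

512

add column n_plus_duration = events['n'] + events['duration']:
   user  duration  action    n  n_plus_duration
0   Amy       475  logout  345              820
1   Ivy       311     buy  497              808
2   Ivy        65     buy  229              294
3   Ivy       458   click  128              586
4   Uma       121   share  391              512
5   Amy       193     buy   11              204
6   Ivy       169   login  471              640
7   Yui       480     buy  304              784
8   Kai       106  logout  184              290
9   Ivy       150   share  138              288
10  Yui       108     buy  198              306
11  Kai       498   click  361              859
12  Yui       520  logout  327              847
13  Ivy        31   login  357              388
filter rows where n_plus_duration > 290:
   user  duration  action    n  n_plus_duration
0   Amy       475  logout  345              820
1   Ivy       311     buy  497              808
2   Ivy        65     buy  229              294
3   Ivy       458   click  128              586
4   Uma       121   share  391              512
6   Ivy       169   login  471              640
7   Yui       480     buy  304              784
10  Yui       108     buy  198              306
11  Kai       498   click  361              859
12  Yui       520  logout  327              847
13  Ivy        31   login  357              388
group by action, sum of n_plus_duration:
        n_plus_duration
action                 
buy                2192
click              1445
login              1028
logout             1667
share               512
take 4 rows with smallest n_plus_duration:
        n_plus_duration
action                 
share               512
login              1028
click              1445
logout             1667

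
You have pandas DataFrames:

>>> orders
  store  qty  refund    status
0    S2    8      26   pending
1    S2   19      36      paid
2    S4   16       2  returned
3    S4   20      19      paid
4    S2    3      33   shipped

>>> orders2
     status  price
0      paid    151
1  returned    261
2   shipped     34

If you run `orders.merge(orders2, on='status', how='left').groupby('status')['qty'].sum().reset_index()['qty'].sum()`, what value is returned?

66

merge on 'status' (how='left') → 5 rows:
  store  qty  refund    status  price
0    S2    8      26   pending    NaN
1    S2   19      36      paid  151.0
2    S4   16       2  returned  261.0
3    S4   20      19      paid  151.0
4    S2    3      33   shipped   34.0
group by status, sum of qty:
status
paid        39
pending      8
returned    16
shipped      3
Name: qty, dtype: int64
reset_index():
     status  qty
0      paid   39
1   pending    8
2  returned   16
3   shipped    3
Finally, sum of column 'qty' = 66.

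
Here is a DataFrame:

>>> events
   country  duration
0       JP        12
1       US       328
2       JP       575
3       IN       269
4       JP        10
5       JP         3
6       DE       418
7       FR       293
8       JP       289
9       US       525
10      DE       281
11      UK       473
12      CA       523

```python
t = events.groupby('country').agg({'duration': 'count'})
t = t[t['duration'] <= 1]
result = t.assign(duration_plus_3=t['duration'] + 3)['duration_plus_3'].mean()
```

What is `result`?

4.0

group by country, count of duration:
         duration
country          
CA              1
DE              2
FR              1
IN              1
JP              5
UK              1
US              2
filter rows where duration <= 1:
         duration
country          
CA              1
FR              1
IN              1
UK              1
add column duration_plus_3 = t['duration'] + 3:
         duration  duration_plus_3
country                           
CA              1                4
FR              1                4
IN              1                4
UK              1                4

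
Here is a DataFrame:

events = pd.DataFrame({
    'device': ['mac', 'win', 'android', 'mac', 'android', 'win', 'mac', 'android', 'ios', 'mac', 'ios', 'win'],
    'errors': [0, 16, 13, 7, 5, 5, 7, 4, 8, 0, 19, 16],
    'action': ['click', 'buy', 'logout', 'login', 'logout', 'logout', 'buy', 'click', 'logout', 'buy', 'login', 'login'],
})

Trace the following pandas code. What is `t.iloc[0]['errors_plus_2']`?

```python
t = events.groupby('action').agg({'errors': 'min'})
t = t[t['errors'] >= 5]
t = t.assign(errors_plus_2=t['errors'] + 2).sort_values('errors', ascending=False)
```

group by action, min of errors:
        errors
action        
buy          0
click        0
login        7
logout       5
filter rows where errors >= 5:
        errors
action        
login        7
logout       5
add column errors_plus_2 = t['errors'] + 2:
        errors  errors_plus_2
action                       
login        7              9
logout       5              7
sort by errors descending:
        errors  errors_plus_2
action                       
login        7              9
logout       5              7
Hence 9.

9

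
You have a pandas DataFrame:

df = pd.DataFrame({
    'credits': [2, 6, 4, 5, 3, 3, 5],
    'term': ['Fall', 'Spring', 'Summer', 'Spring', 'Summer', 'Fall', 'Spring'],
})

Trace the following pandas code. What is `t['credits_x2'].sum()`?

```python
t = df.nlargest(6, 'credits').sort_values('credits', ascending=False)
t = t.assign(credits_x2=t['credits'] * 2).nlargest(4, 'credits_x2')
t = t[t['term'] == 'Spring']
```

take 6 rows with largest credits:
   credits    term
1        6  Spring
3        5  Spring
6        5  Spring
2        4  Summer
4        3  Summer
5        3    Fall
sort by credits descending:
   credits    term
1        6  Spring
3        5  Spring
6        5  Spring
2        4  Summer
4        3  Summer
5        3    Fall
add column credits_x2 = t['credits'] * 2:
   credits    term  credits_x2
1        6  Spring          12
3        5  Spring          10
6        5  Spring          10
2        4  Summer           8
4        3  Summer           6
5        3    Fall           6
take 4 rows with largest credits_x2:
   credits    term  credits_x2
1        6  Spring          12
3        5  Spring          10
6        5  Spring          10
2        4  Summer           8
filter rows where term == 'Spring':
   credits    term  credits_x2
1        6  Spring          12
3        5  Spring          10
6        5  Spring          10
sum of column 'credits_x2' → 32

32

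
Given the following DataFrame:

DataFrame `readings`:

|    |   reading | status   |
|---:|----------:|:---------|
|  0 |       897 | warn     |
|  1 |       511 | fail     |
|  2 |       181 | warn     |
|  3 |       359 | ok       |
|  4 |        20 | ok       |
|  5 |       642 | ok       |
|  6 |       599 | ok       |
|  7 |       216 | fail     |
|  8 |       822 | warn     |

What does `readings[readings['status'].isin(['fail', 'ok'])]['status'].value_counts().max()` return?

4

filter rows where status in ['fail', 'ok']:
   reading status
1      511   fail
3      359     ok
4       20     ok
5      642     ok
6      599     ok
7      216   fail
value_counts of status:
status
ok      4
fail    2
Name: count, dtype: int64
Finally, max of the resulting series = 4.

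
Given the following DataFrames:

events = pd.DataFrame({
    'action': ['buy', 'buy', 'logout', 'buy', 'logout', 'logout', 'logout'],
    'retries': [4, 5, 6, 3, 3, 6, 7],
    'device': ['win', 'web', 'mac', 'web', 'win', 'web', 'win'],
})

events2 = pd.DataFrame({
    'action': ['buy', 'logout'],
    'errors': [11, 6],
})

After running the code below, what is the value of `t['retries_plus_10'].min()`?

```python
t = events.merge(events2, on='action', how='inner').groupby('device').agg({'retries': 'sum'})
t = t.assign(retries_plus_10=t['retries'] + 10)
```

16

merge on 'action' (how='inner') → 7 rows:
   action  retries device  errors
0     buy        4    win      11
1     buy        5    web      11
2  logout        6    mac       6
3     buy        3    web      11
4  logout        3    win       6
5  logout        6    web       6
6  logout        7    win       6
group by device, sum of retries:
        retries
device         
mac           6
web          14
win          14
add column retries_plus_10 = t['retries'] + 10:
        retries  retries_plus_10
device                          
mac           6               16
web          14               24
win          14               24
Reading off the min of column 'retries_plus_10', we get 16.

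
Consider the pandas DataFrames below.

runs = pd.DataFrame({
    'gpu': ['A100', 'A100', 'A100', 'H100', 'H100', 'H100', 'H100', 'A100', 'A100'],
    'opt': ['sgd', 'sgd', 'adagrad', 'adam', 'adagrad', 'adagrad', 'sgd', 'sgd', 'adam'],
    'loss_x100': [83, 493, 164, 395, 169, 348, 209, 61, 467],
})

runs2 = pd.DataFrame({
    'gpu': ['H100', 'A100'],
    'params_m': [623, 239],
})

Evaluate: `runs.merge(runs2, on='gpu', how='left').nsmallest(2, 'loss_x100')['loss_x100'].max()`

merge on 'gpu' (how='left') → 9 rows:
    gpu      opt  loss_x100  params_m
0  A100      sgd         83       239
1  A100      sgd        493       239
2  A100  adagrad        164       239
3  H100     adam        395       623
4  H100  adagrad        169       623
5  H100  adagrad        348       623
6  H100      sgd        209       623
7  A100      sgd         61       239
8  A100     adam        467       239
take 2 rows with smallest loss_x100:
    gpu  opt  loss_x100  params_m
7  A100  sgd         61       239
0  A100  sgd         83       239
Reading off the max of column 'loss_x100', we get 83.

83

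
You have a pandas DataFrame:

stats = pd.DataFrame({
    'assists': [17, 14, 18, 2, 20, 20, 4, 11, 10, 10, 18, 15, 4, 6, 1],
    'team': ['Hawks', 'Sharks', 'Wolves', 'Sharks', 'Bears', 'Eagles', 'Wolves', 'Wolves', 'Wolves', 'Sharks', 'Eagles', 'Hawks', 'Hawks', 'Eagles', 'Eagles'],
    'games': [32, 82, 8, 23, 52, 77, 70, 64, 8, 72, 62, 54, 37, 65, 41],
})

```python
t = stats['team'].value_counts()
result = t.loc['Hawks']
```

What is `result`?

3

value_counts of team:
team
Wolves    4
Eagles    4
Hawks     3
Sharks    3
Bears     1
Name: count, dtype: int64
Then the value at index 'Hawks': 3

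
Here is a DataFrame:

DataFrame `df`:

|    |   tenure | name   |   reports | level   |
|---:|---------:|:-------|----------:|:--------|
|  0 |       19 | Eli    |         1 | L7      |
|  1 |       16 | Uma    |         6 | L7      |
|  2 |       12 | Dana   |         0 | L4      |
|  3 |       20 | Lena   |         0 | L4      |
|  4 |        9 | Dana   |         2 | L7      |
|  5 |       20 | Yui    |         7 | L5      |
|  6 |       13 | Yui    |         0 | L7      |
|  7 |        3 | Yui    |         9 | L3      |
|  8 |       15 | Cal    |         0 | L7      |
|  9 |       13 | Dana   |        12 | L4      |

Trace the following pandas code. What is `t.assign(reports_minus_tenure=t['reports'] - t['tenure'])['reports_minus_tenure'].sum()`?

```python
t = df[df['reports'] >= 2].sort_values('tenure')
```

-25

filter rows where reports >= 2:
   tenure  name  reports level
1      16   Uma        6    L7
4       9  Dana        2    L7
5      20   Yui        7    L5
7       3   Yui        9    L3
9      13  Dana       12    L4
sort by tenure:
   tenure  name  reports level
7       3   Yui        9    L3
4       9  Dana        2    L7
9      13  Dana       12    L4
1      16   Uma        6    L7
5      20   Yui        7    L5
add column reports_minus_tenure = t['reports'] - t['tenure']:
   tenure  name  reports level  reports_minus_tenure
7       3   Yui        9    L3                     6
4       9  Dana        2    L7                    -7
9      13  Dana       12    L4                    -1
1      16   Uma        6    L7                   -10
5      20   Yui        7    L5                   -13
sum of column 'reports_minus_tenure' → -25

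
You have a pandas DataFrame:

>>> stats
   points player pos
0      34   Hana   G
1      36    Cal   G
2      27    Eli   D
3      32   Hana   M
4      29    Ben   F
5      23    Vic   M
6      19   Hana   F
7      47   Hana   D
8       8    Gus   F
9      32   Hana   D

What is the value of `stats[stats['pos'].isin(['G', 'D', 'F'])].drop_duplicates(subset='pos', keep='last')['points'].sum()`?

76

filter rows where pos in ['G', 'D', 'F']:
   points player pos
0      34   Hana   G
1      36    Cal   G
2      27    Eli   D
4      29    Ben   F
6      19   Hana   F
7      47   Hana   D
8       8    Gus   F
9      32   Hana   D
drop duplicate pos (keep=last):
   points player pos
1      36    Cal   G
8       8    Gus   F
9      32   Hana   D
So sum() = 76.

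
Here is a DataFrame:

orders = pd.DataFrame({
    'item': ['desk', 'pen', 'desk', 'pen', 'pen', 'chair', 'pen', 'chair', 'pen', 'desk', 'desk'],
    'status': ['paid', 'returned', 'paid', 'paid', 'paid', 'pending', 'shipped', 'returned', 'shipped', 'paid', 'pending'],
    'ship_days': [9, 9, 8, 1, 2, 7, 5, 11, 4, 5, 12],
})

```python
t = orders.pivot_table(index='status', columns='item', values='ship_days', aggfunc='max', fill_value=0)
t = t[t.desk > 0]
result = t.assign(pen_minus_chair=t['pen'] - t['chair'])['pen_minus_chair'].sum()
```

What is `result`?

pivot: rows=status, cols=item, max(ship_days):
item      chair  desk  pen
status                    
paid          0     9    2
pending       7    12    0
returned     11     0    9
shipped       0     0    5
filter rows where desk > 0:
item     chair  desk  pen
status                   
paid         0     9    2
pending      7    12    0
add column pen_minus_chair = t['pen'] - t['chair']:
item     chair  desk  pen  pen_minus_chair
status                                    
paid         0     9    2                2
pending      7    12    0               -7
sum of column 'pen_minus_chair' → -5

-5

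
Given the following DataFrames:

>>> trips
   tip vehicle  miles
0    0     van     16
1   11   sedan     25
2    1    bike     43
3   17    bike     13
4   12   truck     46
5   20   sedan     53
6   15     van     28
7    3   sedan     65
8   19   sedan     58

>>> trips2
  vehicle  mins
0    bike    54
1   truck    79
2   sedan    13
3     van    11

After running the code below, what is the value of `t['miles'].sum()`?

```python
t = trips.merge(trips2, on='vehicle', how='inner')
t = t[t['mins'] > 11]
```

303

merge on 'vehicle' (how='inner') → 9 rows:
   tip vehicle  miles  mins
0    0     van     16    11
1   11   sedan     25    13
2    1    bike     43    54
3   17    bike     13    54
4   12   truck     46    79
5   20   sedan     53    13
6   15     van     28    11
7    3   sedan     65    13
8   19   sedan     58    13
filter rows where mins > 11:
   tip vehicle  miles  mins
1   11   sedan     25    13
2    1    bike     43    54
3   17    bike     13    54
4   12   truck     46    79
5   20   sedan     53    13
7    3   sedan     65    13
8   19   sedan     58    13
Reading off the sum of column 'miles', we get 303.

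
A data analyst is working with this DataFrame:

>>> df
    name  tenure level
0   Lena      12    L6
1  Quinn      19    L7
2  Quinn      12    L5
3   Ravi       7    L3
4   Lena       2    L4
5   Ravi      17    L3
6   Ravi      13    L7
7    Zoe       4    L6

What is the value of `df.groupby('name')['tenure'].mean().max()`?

15.5

group by name, mean of tenure:
name
Lena      7.000000
Quinn    15.500000
Ravi     12.333333
Zoe       4.000000
Name: tenure, dtype: float64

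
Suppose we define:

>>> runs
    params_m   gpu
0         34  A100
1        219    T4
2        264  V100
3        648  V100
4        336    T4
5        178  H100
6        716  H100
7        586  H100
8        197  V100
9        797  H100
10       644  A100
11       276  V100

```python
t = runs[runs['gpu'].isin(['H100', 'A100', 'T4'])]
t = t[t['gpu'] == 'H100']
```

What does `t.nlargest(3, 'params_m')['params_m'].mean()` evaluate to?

filter rows where gpu in ['H100', 'A100', 'T4']:
    params_m   gpu
0         34  A100
1        219    T4
4        336    T4
5        178  H100
6        716  H100
7        586  H100
9        797  H100
10       644  A100
filter rows where gpu == 'H100':
   params_m   gpu
5       178  H100
6       716  H100
7       586  H100
9       797  H100
take 3 rows with largest params_m:
   params_m   gpu
9       797  H100
6       716  H100
7       586  H100
So mean() = 699.666666667.

699.666666667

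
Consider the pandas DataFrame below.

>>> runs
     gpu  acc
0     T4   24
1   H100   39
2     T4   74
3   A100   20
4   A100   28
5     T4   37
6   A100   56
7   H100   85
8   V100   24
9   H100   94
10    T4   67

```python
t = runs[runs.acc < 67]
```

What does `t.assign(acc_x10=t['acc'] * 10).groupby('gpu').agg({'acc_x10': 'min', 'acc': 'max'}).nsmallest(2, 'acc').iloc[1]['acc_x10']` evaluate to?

240

filter rows where acc < 67:
    gpu  acc
0    T4   24
1  H100   39
3  A100   20
4  A100   28
5    T4   37
6  A100   56
8  V100   24
add column acc_x10 = t['acc'] * 10:
    gpu  acc  acc_x10
0    T4   24      240
1  H100   39      390
3  A100   20      200
4  A100   28      280
5    T4   37      370
6  A100   56      560
8  V100   24      240
group by gpu: min(acc_x10), max(acc):
      acc_x10  acc
gpu               
A100      200   56
H100      390   39
T4        240   37
V100      240   24
take 2 rows with smallest acc:
      acc_x10  acc
gpu               
V100      240   24
T4        240   37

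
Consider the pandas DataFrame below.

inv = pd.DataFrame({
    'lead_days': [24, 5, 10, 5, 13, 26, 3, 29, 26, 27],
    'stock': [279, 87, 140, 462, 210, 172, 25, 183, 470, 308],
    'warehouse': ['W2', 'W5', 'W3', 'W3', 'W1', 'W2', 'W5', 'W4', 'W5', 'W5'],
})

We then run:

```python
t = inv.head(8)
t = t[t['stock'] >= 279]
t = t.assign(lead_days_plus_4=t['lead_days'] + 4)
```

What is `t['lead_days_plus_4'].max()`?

28

take first 8 rows:
   lead_days  stock warehouse
0         24    279        W2
1          5     87        W5
2         10    140        W3
3          5    462        W3
4         13    210        W1
5         26    172        W2
6          3     25        W5
7         29    183        W4
filter rows where stock >= 279:
   lead_days  stock warehouse
0         24    279        W2
3          5    462        W3
add column lead_days_plus_4 = t['lead_days'] + 4:
   lead_days  stock warehouse  lead_days_plus_4
0         24    279        W2                28
3          5    462        W3                 9
Then the max of column 'lead_days_plus_4': 28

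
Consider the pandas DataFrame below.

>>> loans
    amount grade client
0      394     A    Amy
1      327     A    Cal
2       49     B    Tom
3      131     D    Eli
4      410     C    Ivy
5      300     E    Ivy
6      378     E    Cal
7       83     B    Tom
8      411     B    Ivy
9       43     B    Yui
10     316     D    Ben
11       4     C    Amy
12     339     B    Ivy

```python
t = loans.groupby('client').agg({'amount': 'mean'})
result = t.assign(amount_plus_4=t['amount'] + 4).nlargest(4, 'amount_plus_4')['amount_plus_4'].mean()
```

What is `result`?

312.125

group by client, mean of amount:
        amount
client        
Amy      199.0
Ben      316.0
Cal      352.5
Eli      131.0
Ivy      365.0
Tom       66.0
Yui       43.0
add column amount_plus_4 = t['amount'] + 4:
        amount  amount_plus_4
client                       
Amy      199.0          203.0
Ben      316.0          320.0
Cal      352.5          356.5
Eli      131.0          135.0
Ivy      365.0          369.0
Tom       66.0           70.0
Yui       43.0           47.0
take 4 rows with largest amount_plus_4:
        amount  amount_plus_4
client                       
Ivy      365.0          369.0
Cal      352.5          356.5
Ben      316.0          320.0
Amy      199.0          203.0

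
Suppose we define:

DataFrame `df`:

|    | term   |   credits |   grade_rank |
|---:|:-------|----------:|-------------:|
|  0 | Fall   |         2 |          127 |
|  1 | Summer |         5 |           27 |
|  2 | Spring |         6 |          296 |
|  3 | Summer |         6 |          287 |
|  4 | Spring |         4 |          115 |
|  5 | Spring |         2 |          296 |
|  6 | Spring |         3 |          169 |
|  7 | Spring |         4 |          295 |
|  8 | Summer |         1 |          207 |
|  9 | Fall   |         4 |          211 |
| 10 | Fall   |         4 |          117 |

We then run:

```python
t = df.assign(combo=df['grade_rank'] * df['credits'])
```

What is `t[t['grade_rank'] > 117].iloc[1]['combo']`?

1776

add column combo = df['grade_rank'] * df['credits']:
      term  credits  grade_rank  combo
0     Fall        2         127    254
1   Summer        5          27    135
2   Spring        6         296   1776
3   Summer        6         287   1722
4   Spring        4         115    460
5   Spring        2         296    592
6   Spring        3         169    507
7   Spring        4         295   1180
8   Summer        1         207    207
9     Fall        4         211    844
10    Fall        4         117    468
filter rows where grade_rank > 117:
     term  credits  grade_rank  combo
0    Fall        2         127    254
2  Spring        6         296   1776
3  Summer        6         287   1722
5  Spring        2         296    592
6  Spring        3         169    507
7  Spring        4         295   1180
8  Summer        1         207    207
9    Fall        4         211    844
Reading off the value at position 1, column 'combo', we get 1776.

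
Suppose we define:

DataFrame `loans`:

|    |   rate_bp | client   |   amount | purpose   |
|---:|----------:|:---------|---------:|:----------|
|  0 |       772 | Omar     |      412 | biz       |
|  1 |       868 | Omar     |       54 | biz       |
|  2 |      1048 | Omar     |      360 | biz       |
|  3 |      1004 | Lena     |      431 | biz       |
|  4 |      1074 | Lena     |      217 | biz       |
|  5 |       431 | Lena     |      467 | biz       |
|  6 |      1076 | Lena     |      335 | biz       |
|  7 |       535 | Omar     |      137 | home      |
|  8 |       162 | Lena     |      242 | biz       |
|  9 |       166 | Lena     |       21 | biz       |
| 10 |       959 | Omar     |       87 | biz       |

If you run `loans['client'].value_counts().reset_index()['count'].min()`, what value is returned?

5

value_counts of client:
client
Lena    6
Omar    5
Name: count, dtype: int64
reset_index():
  client  count
0   Lena      6
1   Omar      5
Reading off the min of column 'count', we get 5.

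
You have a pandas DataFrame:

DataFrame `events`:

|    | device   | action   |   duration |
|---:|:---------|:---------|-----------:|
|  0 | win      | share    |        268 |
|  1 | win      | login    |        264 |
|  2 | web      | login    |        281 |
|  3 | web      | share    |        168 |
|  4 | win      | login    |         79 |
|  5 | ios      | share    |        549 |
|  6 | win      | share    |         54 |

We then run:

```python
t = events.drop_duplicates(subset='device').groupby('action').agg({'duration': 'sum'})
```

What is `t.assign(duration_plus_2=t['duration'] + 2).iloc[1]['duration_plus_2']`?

819

drop duplicate device (keep=first):
  device action  duration
0    win  share       268
2    web  login       281
5    ios  share       549
group by action, sum of duration:
        duration
action          
login        281
share        817
add column duration_plus_2 = t['duration'] + 2:
        duration  duration_plus_2
action                           
login        281              283
share        817              819
Reading off the value at position 1, column 'duration_plus_2', we get 819.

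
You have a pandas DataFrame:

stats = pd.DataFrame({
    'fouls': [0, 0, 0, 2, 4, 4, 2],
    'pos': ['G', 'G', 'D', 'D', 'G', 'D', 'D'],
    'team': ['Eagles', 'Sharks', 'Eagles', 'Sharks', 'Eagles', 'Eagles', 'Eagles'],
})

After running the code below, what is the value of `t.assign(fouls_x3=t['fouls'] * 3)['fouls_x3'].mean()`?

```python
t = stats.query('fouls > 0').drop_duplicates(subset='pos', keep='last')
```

9.0

filter rows where fouls > 0:
   fouls pos    team
3      2   D  Sharks
4      4   G  Eagles
5      4   D  Eagles
6      2   D  Eagles
drop duplicate pos (keep=last):
   fouls pos    team
4      4   G  Eagles
6      2   D  Eagles
add column fouls_x3 = t['fouls'] * 3:
   fouls pos    team  fouls_x3
4      4   G  Eagles        12
6      2   D  Eagles         6
Then the mean of column 'fouls_x3': 9.0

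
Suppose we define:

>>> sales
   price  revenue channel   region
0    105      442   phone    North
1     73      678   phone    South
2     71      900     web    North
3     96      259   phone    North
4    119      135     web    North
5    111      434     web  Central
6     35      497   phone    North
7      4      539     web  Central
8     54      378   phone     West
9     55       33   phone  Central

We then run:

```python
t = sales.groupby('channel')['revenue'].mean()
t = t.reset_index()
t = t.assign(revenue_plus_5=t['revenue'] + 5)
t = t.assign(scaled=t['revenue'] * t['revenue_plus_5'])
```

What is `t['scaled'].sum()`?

401707.861111

group by channel, mean of revenue:
channel
phone    381.166667
web      502.000000
Name: revenue, dtype: float64
reset_index():
  channel     revenue
0   phone  381.166667
1     web  502.000000
add column revenue_plus_5 = t['revenue'] + 5:
  channel     revenue  revenue_plus_5
0   phone  381.166667      386.166667
1     web  502.000000      507.000000
add column scaled = t['revenue'] * t['revenue_plus_5']:
  channel     revenue  revenue_plus_5         scaled
0   phone  381.166667      386.166667  147193.861111
1     web  502.000000      507.000000  254514.000000
The sum of column 'scaled' is 401707.861111.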